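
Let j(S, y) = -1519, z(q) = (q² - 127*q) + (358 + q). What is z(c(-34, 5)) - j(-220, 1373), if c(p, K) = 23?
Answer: -492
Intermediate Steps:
z(q) = 358 + q² - 126*q
z(c(-34, 5)) - j(-220, 1373) = (358 + 23² - 126*23) - 1*(-1519) = (358 + 529 - 2898) + 1519 = -2011 + 1519 = -492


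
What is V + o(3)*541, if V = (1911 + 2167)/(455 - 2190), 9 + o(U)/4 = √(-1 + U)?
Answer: -33794938/1735 + 2164*√2 ≈ -16418.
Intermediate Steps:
o(U) = -36 + 4*√(-1 + U)
V = -4078/1735 (V = 4078/(-1735) = 4078*(-1/1735) = -4078/1735 ≈ -2.3504)
V + o(3)*541 = -4078/1735 + (-36 + 4*√(-1 + 3))*541 = -4078/1735 + (-36 + 4*√2)*541 = -4078/1735 + (-19476 + 2164*√2) = -33794938/1735 + 2164*√2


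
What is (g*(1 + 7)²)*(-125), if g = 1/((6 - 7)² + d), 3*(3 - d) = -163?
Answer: -960/7 ≈ -137.14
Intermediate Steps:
d = 172/3 (d = 3 - ⅓*(-163) = 3 + 163/3 = 172/3 ≈ 57.333)
g = 3/175 (g = 1/((6 - 7)² + 172/3) = 1/((-1)² + 172/3) = 1/(1 + 172/3) = 1/(175/3) = 3/175 ≈ 0.017143)
(g*(1 + 7)²)*(-125) = (3*(1 + 7)²/175)*(-125) = ((3/175)*8²)*(-125) = ((3/175)*64)*(-125) = (192/175)*(-125) = -960/7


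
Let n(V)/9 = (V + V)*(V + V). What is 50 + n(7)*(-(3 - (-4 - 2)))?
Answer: -15826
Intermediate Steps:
n(V) = 36*V**2 (n(V) = 9*((V + V)*(V + V)) = 9*((2*V)*(2*V)) = 9*(4*V**2) = 36*V**2)
50 + n(7)*(-(3 - (-4 - 2))) = 50 + (36*7**2)*(-(3 - (-4 - 2))) = 50 + (36*49)*(-(3 - 1*(-6))) = 50 + 1764*(-(3 + 6)) = 50 + 1764*(-1*9) = 50 + 1764*(-9) = 50 - 15876 = -15826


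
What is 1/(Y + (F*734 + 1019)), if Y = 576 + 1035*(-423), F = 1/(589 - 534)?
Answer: -55/23990816 ≈ -2.2925e-6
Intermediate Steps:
F = 1/55 ≈ 0.018182
Y = -437229 (Y = 576 - 437805 = -437229)
1/(Y + (F*734 + 1019)) = 1/(-437229 + ((1/55)*734 + 1019)) = 1/(-437229 + (734/55 + 1019)) = 1/(-437229 + 56779/55) = 1/(-23990816/55) = -55/23990816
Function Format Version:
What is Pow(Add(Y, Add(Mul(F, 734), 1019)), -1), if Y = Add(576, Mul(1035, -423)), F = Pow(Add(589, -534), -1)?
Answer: Rational(-55, 23990816) ≈ -2.2925e-6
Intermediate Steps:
F = Rational(1, 55) (F = Pow(55, -1) = Rational(1, 55) ≈ 0.018182)
Y = -437229 (Y = Add(576, -437805) = -437229)
Pow(Add(Y, Add(Mul(F, 734), 1019)), -1) = Pow(Add(-437229, Add(Mul(Rational(1, 55), 734), 1019)), -1) = Pow(Add(-437229, Add(Rational(734, 55), 1019)), -1) = Pow(Add(-437229, Rational(56779, 55)), -1) = Pow(Rational(-23990816, 55), -1) = Rational(-55, 23990816)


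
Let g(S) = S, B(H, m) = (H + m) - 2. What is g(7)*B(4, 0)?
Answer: 14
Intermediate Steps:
B(H, m) = -2 + H + m
g(7)*B(4, 0) = 7*(-2 + 4 + 0) = 7*2 = 14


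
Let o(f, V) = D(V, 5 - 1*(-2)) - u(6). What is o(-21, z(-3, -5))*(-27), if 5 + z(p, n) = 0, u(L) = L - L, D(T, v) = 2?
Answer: -54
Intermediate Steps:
u(L) = 0
z(p, n) = -5 (z(p, n) = -5 + 0 = -5)
o(f, V) = 2 (o(f, V) = 2 - 1*0 = 2 + 0 = 2)
o(-21, z(-3, -5))*(-27) = 2*(-27) = -54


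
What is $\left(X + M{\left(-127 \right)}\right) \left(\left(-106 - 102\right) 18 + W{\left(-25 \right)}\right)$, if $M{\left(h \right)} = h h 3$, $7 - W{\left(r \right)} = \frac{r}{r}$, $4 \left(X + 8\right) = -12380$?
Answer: $-169271592$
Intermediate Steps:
$X = -3103$ ($X = -8 + \frac{1}{4} \left(-12380\right) = -8 - 3095 = -3103$)
$W{\left(r \right)} = 6$ ($W{\left(r \right)} = 7 - \frac{r}{r} = 7 - 1 = 6$)
$M{\left(h \right)} = 3 h^{2}$ ($M{\left(h \right)} = h^{2} \cdot 3 = 3 h^{2}$)
$\left(X + M{\left(-127 \right)}\right) \left(\left(-106 - 102\right) 18 + W{\left(-25 \right)}\right) = \left(-3103 + 3 \left(-127\right)^{2}\right) \left(\left(-106 - 102\right) 18 + 6\right) = \left(-3103 + 3 \cdot 16129\right) \left(\left(-208\right) 18 + 6\right) = \left(-3103 + 48387\right) \left(-3744 + 6\right) = 45284 \left(-3738\right) = -169271592$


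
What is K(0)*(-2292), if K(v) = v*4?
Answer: 0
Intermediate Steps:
K(v) = 4*v
K(0)*(-2292) = (4*0)*(-2292) = 0*(-2292) = 0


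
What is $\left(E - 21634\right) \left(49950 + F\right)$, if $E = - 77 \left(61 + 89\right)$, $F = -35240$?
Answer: $-488136640$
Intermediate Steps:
$E = -11550$ ($E = \left(-77\right) 150 = -11550$)
$\left(E - 21634\right) \left(49950 + F\right) = \left(-11550 - 21634\right) \left(49950 - 35240\right) = \left(-33184\right) 14710 = -488136640$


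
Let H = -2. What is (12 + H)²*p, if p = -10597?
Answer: -1059700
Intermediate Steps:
(12 + H)²*p = (12 - 2)²*(-10597) = 10²*(-10597) = 100*(-10597) = -1059700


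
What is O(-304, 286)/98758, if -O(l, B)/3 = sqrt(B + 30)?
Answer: -3*sqrt(79)/49379 ≈ -0.00054000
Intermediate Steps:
O(l, B) = -3*sqrt(30 + B) (O(l, B) = -3*sqrt(B + 30) = -3*sqrt(30 + B))
O(-304, 286)/98758 = -3*sqrt(30 + 286)/98758 = -6*sqrt(79)*(1/98758) = -3*sqrt(79)/49379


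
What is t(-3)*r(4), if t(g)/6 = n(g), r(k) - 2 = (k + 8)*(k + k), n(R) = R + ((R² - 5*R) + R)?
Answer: 10584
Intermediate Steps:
n(R) = R² - 3*R (n(R) = R + (R² - 4*R) = R² - 3*R)
r(k) = 2 + 2*k*(8 + k) (r(k) = 2 + (k + 8)*(k + k) = 2 + (8 + k)*(2*k) = 2 + 2*k*(8 + k))
t(g) = 6*g*(-3 + g) (t(g) = 6*(g*(-3 + g)) = 6*g*(-3 + g))
t(-3)*r(4) = (6*(-3)*(-3 - 3))*(2 + 2*4² + 16*4) = (6*(-3)*(-6))*(2 + 2*16 + 64) = 108*(2 + 32 + 64) = 108*98 = 10584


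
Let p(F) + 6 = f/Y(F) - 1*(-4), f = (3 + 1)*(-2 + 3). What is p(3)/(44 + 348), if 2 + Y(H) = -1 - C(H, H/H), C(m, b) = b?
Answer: -3/392 ≈ -0.0076531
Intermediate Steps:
Y(H) = -4 (Y(H) = -2 + (-1 - H/H) = -2 + (-1 - 1*1) = -2 + (-1 - 1) = -2 - 2 = -4)
f = 4 (f = 4*1 = 4)
p(F) = -3 (p(F) = -6 + (4/(-4) - 1*(-4)) = -6 + (4*(-¼) + 4) = -6 + (-1 + 4) = -6 + 3 = -3)
p(3)/(44 + 348) = -3/(44 + 348) = -3/392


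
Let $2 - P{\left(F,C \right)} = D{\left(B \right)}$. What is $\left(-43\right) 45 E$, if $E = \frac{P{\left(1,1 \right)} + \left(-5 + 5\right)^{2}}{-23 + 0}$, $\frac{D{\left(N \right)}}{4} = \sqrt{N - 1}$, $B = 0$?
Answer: $\frac{3870}{23} - \frac{7740 i}{23} \approx 168.26 - 336.52 i$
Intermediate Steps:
$D{\left(N \right)} = 4 \sqrt{-1 + N}$ ($D{\left(N \right)} = 4 \sqrt{N - 1} = 4 \sqrt{-1 + N}$)
$P{\left(F,C \right)} = 2 - 4 i$ ($P{\left(F,C \right)} = 2 - 4 \sqrt{-1 + 0} = 2 - 4 \sqrt{-1} = 2 - 4 i$)
$E = - \frac{2}{23} + \frac{4 i}{23}$ ($E = \frac{\left(2 - 4 i\right) + \left(-5 + 5\right)^{2}}{-23 + 0} = \frac{\left(2 - 4 i\right) + 0^{2}}{-23} = \left(\left(2 - 4 i\right) + 0\right) \left(- \frac{1}{23}\right) = \left(2 - 4 i\right) \left(- \frac{1}{23}\right) = - \frac{2}{23} + \frac{4 i}{23} \approx -0.086957 + 0.17391 i$)
$\left(-43\right) 45 E = \left(-43\right) 45 \left(- \frac{2}{23} + \frac{4 i}{23}\right) = - 1935 \left(- \frac{2}{23} + \frac{4 i}{23}\right) = \frac{3870}{23} - \frac{7740 i}{23}$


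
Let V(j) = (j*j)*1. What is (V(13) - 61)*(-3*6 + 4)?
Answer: -1512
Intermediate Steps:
V(j) = j**2 (V(j) = j**2*1 = j**2)
(V(13) - 61)*(-3*6 + 4) = (13**2 - 61)*(-3*6 + 4) = (169 - 61)*(-18 + 4) = 108*(-14) = -1512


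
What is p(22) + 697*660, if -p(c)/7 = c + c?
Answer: 459712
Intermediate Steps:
p(c) = -14*c (p(c) = -7*(c + c) = -14*c)
p(22) + 697*660 = -14*22 + 697*660 = -308 + 460020 = 459712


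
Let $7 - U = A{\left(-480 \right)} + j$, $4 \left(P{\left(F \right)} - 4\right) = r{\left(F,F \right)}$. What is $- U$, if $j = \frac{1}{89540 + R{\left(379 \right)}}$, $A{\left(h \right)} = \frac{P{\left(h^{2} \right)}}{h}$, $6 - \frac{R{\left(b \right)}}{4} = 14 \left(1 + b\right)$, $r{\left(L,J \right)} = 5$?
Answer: $- \frac{76597417}{10925440} \approx -7.0109$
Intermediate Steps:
$R{\left(b \right)} = -32 - 56 b$ ($R{\left(b \right)} = 24 - 4 \cdot 14 \left(1 + b\right) = 24 - 4 \left(14 + 14 b\right) = 24 - \left(56 + 56 b\right) = -32 - 56 b$)
$P{\left(F \right)} = \frac{21}{4}$ ($P{\left(F \right)} = 4 + \frac{1}{4} \cdot 5 = 4 + \frac{5}{4} = \frac{21}{4}$)
$A{\left(h \right)} = \frac{21}{4 h}$
$j = \frac{1}{68284}$ ($j = \frac{1}{89540 - 21256} = \frac{1}{68284} \approx 1.4645 \cdot 10^{-5}$)
$U = \frac{76597417}{10925440}$ ($U = 7 - \left(\frac{21}{4 \left(-480\right)} + \frac{1}{68284}\right) = 7 - \left(\frac{21}{4} \left(- \frac{1}{480}\right) + \frac{1}{68284}\right) = 7 - \left(- \frac{7}{640} + \frac{1}{68284}\right) = 7 - - \frac{119337}{10925440} = 7 + \frac{119337}{10925440} = \frac{76597417}{10925440} \approx 7.0109$)
$- U = \left(-1\right) \frac{76597417}{10925440} = - \frac{76597417}{10925440}$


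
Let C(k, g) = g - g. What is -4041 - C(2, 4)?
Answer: -4041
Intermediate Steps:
C(k, g) = 0
-4041 - C(2, 4) = -4041 - 1*0 = -4041 + 0 = -4041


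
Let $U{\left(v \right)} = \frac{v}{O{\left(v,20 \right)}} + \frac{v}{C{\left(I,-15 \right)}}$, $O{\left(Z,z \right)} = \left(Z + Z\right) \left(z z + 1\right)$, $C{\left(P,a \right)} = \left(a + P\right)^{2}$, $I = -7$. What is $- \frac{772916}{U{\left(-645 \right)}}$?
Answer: $\frac{150010628944}{258403} \approx 5.8053 \cdot 10^{5}$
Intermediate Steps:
$C{\left(P,a \right)} = \left(P + a\right)^{2}$
$O{\left(Z,z \right)} = 2 Z \left(1 + z^{2}\right)$ ($O{\left(Z,z \right)} = 2 Z \left(z^{2} + 1\right) = 2 Z \left(1 + z^{2}\right)$)
$U{\left(v \right)} = \frac{1}{802} + \frac{v}{484}$ ($U{\left(v \right)} = \frac{v}{2 v \left(1 + 20^{2}\right)} + \frac{v}{\left(-7 - 15\right)^{2}} = \frac{v}{2 v \left(1 + 400\right)} + \frac{v}{\left(-22\right)^{2}} = \frac{v}{2 v 401} + \frac{v}{484} = \frac{v}{802 v} + v \frac{1}{484} = v \frac{1}{802 v} + \frac{v}{484} = \frac{1}{802} + \frac{v}{484}$)
$- \frac{772916}{U{\left(-645 \right)}} = - \frac{772916}{\frac{1}{802} + \frac{1}{484} \left(-645\right)} = - \frac{772916}{\frac{1}{802} - \frac{645}{484}} = - \frac{772916}{- \frac{258403}{194084}} = \left(-772916\right) \left(- \frac{194084}{258403}\right) = \frac{150010628944}{258403}$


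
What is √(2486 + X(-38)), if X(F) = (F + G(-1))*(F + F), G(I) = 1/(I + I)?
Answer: 2*√1353 ≈ 73.566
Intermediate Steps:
G(I) = 1/(2*I)
X(F) = 2*F*(-½ + F) (X(F) = (F + (½)/(-1))*(F + F) = (F + (½)*(-1))*(2*F) = (F - ½)*(2*F) = (-½ + F)*(2*F) = 2*F*(-½ + F))
√(2486 + X(-38)) = √(2486 - 38*(-1 + 2*(-38))) = √(2486 - 38*(-1 - 76)) = √(2486 - 38*(-77)) = √(2486 + 2926) = √5412 = 2*√1353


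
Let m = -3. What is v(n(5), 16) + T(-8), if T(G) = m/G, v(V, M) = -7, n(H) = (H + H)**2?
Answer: -53/8 ≈ -6.6250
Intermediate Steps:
n(H) = 4*H**2 (n(H) = (2*H)**2 = 4*H**2)
T(G) = -3/G
v(n(5), 16) + T(-8) = -7 - 3/(-8) = -7 - 3*(-1/8) = -7 + 3/8 = -53/8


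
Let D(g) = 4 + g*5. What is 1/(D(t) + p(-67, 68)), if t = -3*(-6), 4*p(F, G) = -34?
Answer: 2/171 ≈ 0.011696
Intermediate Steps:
p(F, G) = -17/2 (p(F, G) = (1/4)*(-34) = -17/2)
t = 18
D(g) = 4 + 5*g
1/(D(t) + p(-67, 68)) = 1/((4 + 5*18) - 17/2) = 1/((4 + 90) - 17/2) = 1/(94 - 17/2) = 1/(171/2) = 2/171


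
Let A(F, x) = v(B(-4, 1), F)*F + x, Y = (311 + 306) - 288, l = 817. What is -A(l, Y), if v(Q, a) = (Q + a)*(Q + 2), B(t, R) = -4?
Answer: 1328113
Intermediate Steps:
Y = 329 (Y = 617 - 288 = 329)
v(Q, a) = (2 + Q)*(Q + a) (v(Q, a) = (Q + a)*(2 + Q) = (2 + Q)*(Q + a))
A(F, x) = x + F*(8 - 2*F) (A(F, x) = ((-4)² + 2*(-4) + 2*F - 4*F)*F + x = (16 - 8 + 2*F - 4*F)*F + x = (8 - 2*F)*F + x = F*(8 - 2*F) + x = x + F*(8 - 2*F))
-A(l, Y) = -(329 - 2*817*(-4 + 817)) = -(329 - 2*817*813) = -(329 - 1328442) = -1*(-1328113) = 1328113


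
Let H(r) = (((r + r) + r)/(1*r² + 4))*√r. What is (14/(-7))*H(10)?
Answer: -15*√10/26 ≈ -1.8244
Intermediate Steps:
H(r) = 3*r^(3/2)/(4 + r²) (H(r) = ((2*r + r)/(r² + 4))*√r = ((3*r)/(4 + r²))*√r = (3*r/(4 + r²))*√r = 3*r^(3/2)/(4 + r²))
(14/(-7))*H(10) = (14/(-7))*(3*10^(3/2)/(4 + 10²)) = (14*(-⅐))*(3*(10*√10)/(4 + 100)) = -6*10*√10/104 = -15*√10/26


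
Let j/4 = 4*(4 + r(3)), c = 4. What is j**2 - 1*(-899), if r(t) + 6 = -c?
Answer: 10115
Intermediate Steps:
r(t) = -10 (r(t) = -6 - 1*4 = -6 - 4 = -10)
j = -96 (j = 4*(4*(4 - 10)) = 4*(4*(-6)) = 4*(-24) = -96)
j**2 - 1*(-899) = (-96)**2 - 1*(-899) = 9216 + 899 = 10115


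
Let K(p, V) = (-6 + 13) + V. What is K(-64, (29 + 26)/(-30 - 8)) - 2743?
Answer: -104023/38 ≈ -2737.4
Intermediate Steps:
K(p, V) = 7 + V
K(-64, (29 + 26)/(-30 - 8)) - 2743 = (7 + (29 + 26)/(-30 - 8)) - 2743 = (7 + 55/(-38)) - 2743 = (7 + 55*(-1/38)) - 2743 = (7 - 55/38) - 2743 = 211/38 - 2743 = -104023/38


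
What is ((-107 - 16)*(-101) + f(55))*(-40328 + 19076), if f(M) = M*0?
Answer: -264013596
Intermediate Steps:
f(M) = 0
((-107 - 16)*(-101) + f(55))*(-40328 + 19076) = ((-107 - 16)*(-101) + 0)*(-40328 + 19076) = (-123*(-101) + 0)*(-21252) = (12423 + 0)*(-21252) = 12423*(-21252) = -264013596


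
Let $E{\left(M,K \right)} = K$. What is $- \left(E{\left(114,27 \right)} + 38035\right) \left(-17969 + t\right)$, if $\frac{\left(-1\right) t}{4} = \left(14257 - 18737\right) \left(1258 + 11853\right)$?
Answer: $-8941949469362$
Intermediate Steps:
$t = 234949120$ ($t = - 4 \left(14257 - 18737\right) \left(1258 + 11853\right) = - 4 \left(\left(-4480\right) 13111\right) = \left(-4\right) \left(-58737280\right) = 234949120$)
$- \left(E{\left(114,27 \right)} + 38035\right) \left(-17969 + t\right) = - \left(27 + 38035\right) \left(-17969 + 234949120\right) = - 38062 \cdot 234931151 = \left(-1\right) 8941949469362 = -8941949469362$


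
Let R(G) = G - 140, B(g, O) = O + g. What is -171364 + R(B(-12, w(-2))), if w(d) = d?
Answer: -171518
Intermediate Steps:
R(G) = -140 + G
-171364 + R(B(-12, w(-2))) = -171364 + (-140 + (-2 - 12)) = -171364 + (-140 - 14) = -171364 - 154 = -171518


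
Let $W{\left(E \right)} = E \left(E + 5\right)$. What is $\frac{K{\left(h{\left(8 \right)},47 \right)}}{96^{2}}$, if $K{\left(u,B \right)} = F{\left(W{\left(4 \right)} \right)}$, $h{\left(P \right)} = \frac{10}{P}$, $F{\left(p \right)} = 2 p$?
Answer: $\frac{1}{128} \approx 0.0078125$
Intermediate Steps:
$W{\left(E \right)} = E \left(5 + E\right)$
$K{\left(u,B \right)} = 72$ ($K{\left(u,B \right)} = 2 \cdot 4 \left(5 + 4\right) = 2 \cdot 4 \cdot 9 = 2 \cdot 36 = 72$)
$\frac{K{\left(h{\left(8 \right)},47 \right)}}{96^{2}} = \frac{72}{96^{2}} = \frac{72}{9216} = 72 \cdot \frac{1}{9216} = \frac{1}{128}$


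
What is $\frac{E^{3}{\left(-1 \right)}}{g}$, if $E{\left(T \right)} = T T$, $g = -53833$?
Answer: $- \frac{1}{53833} \approx -1.8576 \cdot 10^{-5}$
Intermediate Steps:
$E{\left(T \right)} = T^{2}$
$\frac{E^{3}{\left(-1 \right)}}{g} = \frac{\left(\left(-1\right)^{2}\right)^{3}}{-53833} = 1^{3} \left(- \frac{1}{53833}\right) = 1 \left(- \frac{1}{53833}\right) = - \frac{1}{53833}$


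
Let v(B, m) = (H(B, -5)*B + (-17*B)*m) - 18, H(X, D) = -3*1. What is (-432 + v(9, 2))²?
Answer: 613089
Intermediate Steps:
H(X, D) = -3
v(B, m) = -18 - 3*B - 17*B*m (v(B, m) = (-3*B + (-17*B)*m) - 18 = (-3*B - 17*B*m) - 18 = -18 - 3*B - 17*B*m)
(-432 + v(9, 2))² = (-432 + (-18 - 3*9 - 17*9*2))² = (-432 + (-18 - 27 - 306))² = (-432 - 351)² = (-783)² = 613089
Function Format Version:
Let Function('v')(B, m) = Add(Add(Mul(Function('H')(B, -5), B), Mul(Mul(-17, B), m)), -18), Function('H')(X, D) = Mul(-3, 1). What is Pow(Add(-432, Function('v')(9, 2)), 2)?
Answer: 613089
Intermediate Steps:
Function('H')(X, D) = -3
Function('v')(B, m) = Add(-18, Mul(-3, B), Mul(-17, B, m)) (Function('v')(B, m) = Add(Add(Mul(-3, B), Mul(Mul(-17, B), m)), -18) = Add(Add(Mul(-3, B), Mul(-17, B, m)), -18) = Add(-18, Mul(-3, B), Mul(-17, B, m)))
Pow(Add(-432, Function('v')(9, 2)), 2) = Pow(Add(-432, Add(-18, Mul(-3, 9), Mul(-17, 9, 2))), 2) = Pow(Add(-432, Add(-18, -27, -306)), 2) = Pow(Add(-432, -351), 2) = Pow(-783, 2) = 613089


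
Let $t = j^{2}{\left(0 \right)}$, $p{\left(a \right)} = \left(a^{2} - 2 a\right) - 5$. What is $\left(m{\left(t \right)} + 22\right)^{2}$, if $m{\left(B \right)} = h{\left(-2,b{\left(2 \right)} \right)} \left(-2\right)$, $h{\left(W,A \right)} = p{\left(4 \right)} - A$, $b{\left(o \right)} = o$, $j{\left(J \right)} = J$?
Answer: $400$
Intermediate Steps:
$p{\left(a \right)} = -5 + a^{2} - 2 a$
$t = 0$ ($t = 0^{2} = 0$)
$h{\left(W,A \right)} = 3 - A$ ($h{\left(W,A \right)} = \left(-5 + 4^{2} - 8\right) - A = \left(-5 + 16 - 8\right) - A = 3 - A$)
$m{\left(B \right)} = -2$ ($m{\left(B \right)} = \left(3 - 2\right) \left(-2\right) = 1 \left(-2\right) = -2$)
$\left(m{\left(t \right)} + 22\right)^{2} = \left(-2 + 22\right)^{2} = 20^{2} = 400$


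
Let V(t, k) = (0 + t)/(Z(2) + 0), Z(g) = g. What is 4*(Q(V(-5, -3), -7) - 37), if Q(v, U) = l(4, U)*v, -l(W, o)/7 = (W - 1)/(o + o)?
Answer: -163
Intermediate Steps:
l(W, o) = -7*(-1 + W)/(2*o) (l(W, o) = -7*(W - 1)/(o + o) = -7*(-1 + W)/(2*o))
V(t, k) = t/2 (V(t, k) = (0 + t)/(2 + 0) = t/2)
Q(v, U) = -21*v/(2*U) (Q(v, U) = (7*(1 - 1*4)/(2*U))*v = (7*(1 - 4)/(2*U))*v = ((7/2)*(-3)/U)*v = (-21/(2*U))*v = -21*v/(2*U))
4*(Q(V(-5, -3), -7) - 37) = 4*(-21/2*(½)*(-5)/(-7) - 37) = 4*(-21/2*(-5/2)*(-⅐) - 37) = 4*(-15/4 - 37) = 4*(-163/4) = -163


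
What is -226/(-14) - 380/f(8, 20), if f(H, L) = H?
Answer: -439/14 ≈ -31.357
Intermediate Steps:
-226/(-14) - 380/f(8, 20) = -226/(-14) - 380/8 = -226*(-1/14) - 380*⅛ = 113/7 - 95/2 = -439/14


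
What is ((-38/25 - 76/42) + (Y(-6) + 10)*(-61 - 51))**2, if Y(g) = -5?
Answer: 87466879504/275625 ≈ 3.1734e+5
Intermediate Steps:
((-38/25 - 76/42) + (Y(-6) + 10)*(-61 - 51))**2 = ((-38/25 - 76/42) + (-5 + 10)*(-61 - 51))**2 = ((-38*1/25 - 76*1/42) + 5*(-112))**2 = ((-38/25 - 38/21) - 560)**2 = (-1748/525 - 560)**2 = (-295748/525)**2 = 87466879504/275625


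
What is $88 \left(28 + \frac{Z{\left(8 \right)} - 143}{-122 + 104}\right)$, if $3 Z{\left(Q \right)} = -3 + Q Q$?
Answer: $\frac{82720}{27} \approx 3063.7$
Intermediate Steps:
$Z{\left(Q \right)} = -1 + \frac{Q^{2}}{3}$ ($Z{\left(Q \right)} = \frac{-3 + Q Q}{3} = \frac{-3 + Q^{2}}{3} = -1 + \frac{Q^{2}}{3}$)
$88 \left(28 + \frac{Z{\left(8 \right)} - 143}{-122 + 104}\right) = 88 \left(28 + \frac{\left(-1 + \frac{8^{2}}{3}\right) - 143}{-122 + 104}\right) = 88 \left(28 + \frac{\left(-1 + \frac{1}{3} \cdot 64\right) - 143}{-18}\right) = 88 \left(28 + \left(\left(-1 + \frac{64}{3}\right) - 143\right) \left(- \frac{1}{18}\right)\right) = 88 \left(28 + \left(\frac{61}{3} - 143\right) \left(- \frac{1}{18}\right)\right) = 88 \left(28 - - \frac{184}{27}\right) = 88 \left(28 + \frac{184}{27}\right) = 88 \cdot \frac{940}{27} = \frac{82720}{27}$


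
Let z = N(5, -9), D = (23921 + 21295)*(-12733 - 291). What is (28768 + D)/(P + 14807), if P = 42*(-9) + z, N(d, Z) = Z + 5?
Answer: -588864416/14425 ≈ -40823.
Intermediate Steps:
N(d, Z) = 5 + Z
D = -588893184 (D = 45216*(-13024) = -588893184)
z = -4 (z = 5 - 9 = -4)
P = -382 (P = 42*(-9) - 4 = -378 - 4 = -382)
(28768 + D)/(P + 14807) = (28768 - 588893184)/(-382 + 14807) = -588864416/14425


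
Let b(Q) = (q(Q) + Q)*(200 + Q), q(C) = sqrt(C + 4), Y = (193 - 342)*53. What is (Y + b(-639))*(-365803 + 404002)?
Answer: 10413964176 - 16769361*I*sqrt(635) ≈ 1.0414e+10 - 4.2257e+8*I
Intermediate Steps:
Y = -7897 (Y = -149*53 = -7897)
q(C) = sqrt(4 + C)
b(Q) = (200 + Q)*(Q + sqrt(4 + Q)) (b(Q) = (sqrt(4 + Q) + Q)*(200 + Q) = (Q + sqrt(4 + Q))*(200 + Q) = (200 + Q)*(Q + sqrt(4 + Q)))
(Y + b(-639))*(-365803 + 404002) = (-7897 + ((-639)**2 + 200*(-639) + 200*sqrt(4 - 639) - 639*sqrt(4 - 639)))*(-365803 + 404002) = (-7897 + (408321 - 127800 + 200*sqrt(-635) - 639*I*sqrt(635)))*38199 = (-7897 + (408321 - 127800 + 200*(I*sqrt(635)) - 639*I*sqrt(635)))*38199 = (-7897 + (408321 - 127800 + 200*I*sqrt(635) - 639*I*sqrt(635)))*38199 = (-7897 + (280521 - 439*I*sqrt(635)))*38199 = (272624 - 439*I*sqrt(635))*38199 = 10413964176 - 16769361*I*sqrt(635)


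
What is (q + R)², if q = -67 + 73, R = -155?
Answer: 22201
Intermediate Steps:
q = 6
(q + R)² = (6 - 155)² = (-149)² = 22201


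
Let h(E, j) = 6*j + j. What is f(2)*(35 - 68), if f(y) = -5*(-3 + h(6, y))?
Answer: 1815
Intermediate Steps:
h(E, j) = 7*j
f(y) = 15 - 35*y (f(y) = -5*(-3 + 7*y) = 15 - 35*y)
f(2)*(35 - 68) = (15 - 35*2)*(35 - 68) = (15 - 70)*(-33) = -55*(-33) = 1815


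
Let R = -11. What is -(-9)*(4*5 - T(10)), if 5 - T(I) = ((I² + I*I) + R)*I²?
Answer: 170235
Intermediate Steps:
T(I) = 5 - I²*(-11 + 2*I²) (T(I) = 5 - ((I² + I*I) - 11)*I² = 5 - ((I² + I²) - 11)*I² = 5 - (2*I² - 11)*I² = 5 - (-11 + 2*I²)*I² = 5 - I²*(-11 + 2*I²))
-(-9)*(4*5 - T(10)) = -(-9)*(4*5 - (5 - 2*10⁴ + 11*10²)) = -(-9)*(20 - (5 - 2*10000 + 11*100)) = -(-9)*(20 - (5 - 20000 + 1100)) = -(-9)*(20 - 1*(-18895)) = -(-9)*(20 + 18895) = -(-9)*18915 = -1*(-170235) = 170235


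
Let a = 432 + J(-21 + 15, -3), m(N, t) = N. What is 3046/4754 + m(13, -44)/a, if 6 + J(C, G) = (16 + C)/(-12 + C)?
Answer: 6109676/9101533 ≈ 0.67128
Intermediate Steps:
J(C, G) = -6 + (16 + C)/(-12 + C)
a = 3829/9 (a = 432 + (88 - 5*(-21 + 15))/(-12 + (-21 + 15)) = 432 + (88 - 5*(-6))/(-12 - 6) = 432 + (88 + 30)/(-18) = 432 - 1/18*118 = 432 - 59/9 = 3829/9 ≈ 425.44)
3046/4754 + m(13, -44)/a = 3046/4754 + 13/(3829/9) = 3046*(1/4754) + 13*(9/3829) = 1523/2377 + 117/3829 = 6109676/9101533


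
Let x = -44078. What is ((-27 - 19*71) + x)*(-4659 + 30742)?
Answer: -1185576682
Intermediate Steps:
((-27 - 19*71) + x)*(-4659 + 30742) = ((-27 - 19*71) - 44078)*(-4659 + 30742) = ((-27 - 1349) - 44078)*26083 = (-1376 - 44078)*26083 = -45454*26083 = -1185576682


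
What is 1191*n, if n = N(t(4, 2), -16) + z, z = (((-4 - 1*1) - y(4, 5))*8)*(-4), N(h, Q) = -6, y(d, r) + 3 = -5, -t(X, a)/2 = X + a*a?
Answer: -121482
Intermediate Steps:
t(X, a) = -2*X - 2*a² (t(X, a) = -2*(X + a*a) = -2*(X + a²) = -2*X - 2*a²)
y(d, r) = -8 (y(d, r) = -3 - 5 = -8)
z = -96 (z = (((-4 - 1*1) - 1*(-8))*8)*(-4) = (((-4 - 1) + 8)*8)*(-4) = ((-5 + 8)*8)*(-4) = (3*8)*(-4) = 24*(-4) = -96)
n = -102 (n = -6 - 96 = -102)
1191*n = 1191*(-102) = -121482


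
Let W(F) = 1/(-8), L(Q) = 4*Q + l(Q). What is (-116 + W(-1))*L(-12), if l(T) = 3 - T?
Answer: 30657/8 ≈ 3832.1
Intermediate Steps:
L(Q) = 3 + 3*Q (L(Q) = 4*Q + (3 - Q) = 3 + 3*Q)
W(F) = -⅛
(-116 + W(-1))*L(-12) = (-116 - ⅛)*(3 + 3*(-12)) = -929*(3 - 36)/8 = -929/8*(-33) = 30657/8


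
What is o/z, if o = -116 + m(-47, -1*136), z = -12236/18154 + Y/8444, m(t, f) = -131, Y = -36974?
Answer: 498200222/10191405 ≈ 48.884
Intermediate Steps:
z = -193636695/38323094 (z = -12236/18154 - 36974/8444 = -12236*1/18154 - 36974*1/8444 = -6118/9077 - 18487/4222 = -193636695/38323094 ≈ -5.0527)
o = -247 (o = -116 - 131 = -247)
o/z = -247/(-193636695/38323094) = -247*(-38323094/193636695) = 498200222/10191405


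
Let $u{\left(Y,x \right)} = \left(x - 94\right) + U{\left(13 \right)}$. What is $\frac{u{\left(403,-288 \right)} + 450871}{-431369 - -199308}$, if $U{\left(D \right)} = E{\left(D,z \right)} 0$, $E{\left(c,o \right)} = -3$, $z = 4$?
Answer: $- \frac{450489}{232061} \approx -1.9413$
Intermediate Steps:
$U{\left(D \right)} = 0$ ($U{\left(D \right)} = \left(-3\right) 0 = 0$)
$u{\left(Y,x \right)} = -94 + x$ ($u{\left(Y,x \right)} = \left(x - 94\right) + 0 = \left(-94 + x\right) + 0 = -94 + x$)
$\frac{u{\left(403,-288 \right)} + 450871}{-431369 - -199308} = \frac{\left(-94 - 288\right) + 450871}{-431369 - -199308} = \frac{-382 + 450871}{-431369 + 199308} = \frac{450489}{-232061} = 450489 \left(- \frac{1}{232061}\right) = - \frac{450489}{232061}$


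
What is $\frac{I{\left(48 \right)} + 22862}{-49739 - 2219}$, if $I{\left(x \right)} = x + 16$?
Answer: $- \frac{11463}{25979} \approx -0.44124$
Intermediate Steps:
$I{\left(x \right)} = 16 + x$
$\frac{I{\left(48 \right)} + 22862}{-49739 - 2219} = \frac{\left(16 + 48\right) + 22862}{-49739 - 2219} = \frac{64 + 22862}{-51958} = 22926 \left(- \frac{1}{51958}\right) = - \frac{11463}{25979}$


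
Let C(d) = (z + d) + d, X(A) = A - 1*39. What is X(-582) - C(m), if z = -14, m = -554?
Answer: 501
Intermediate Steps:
X(A) = -39 + A (X(A) = A - 39 = -39 + A)
C(d) = -14 + 2*d (C(d) = (-14 + d) + d = -14 + 2*d)
X(-582) - C(m) = (-39 - 582) - (-14 + 2*(-554)) = -621 - (-14 - 1108) = -621 - 1*(-1122) = -621 + 1122 = 501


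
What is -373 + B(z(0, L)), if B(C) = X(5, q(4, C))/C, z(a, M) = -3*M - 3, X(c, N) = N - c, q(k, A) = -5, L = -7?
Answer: -3362/9 ≈ -373.56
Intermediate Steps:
z(a, M) = -3 - 3*M
B(C) = -10/C (B(C) = (-5 - 1*5)/C = (-5 - 5)/C = -10/C)
-373 + B(z(0, L)) = -373 - 10/(-3 - 3*(-7)) = -373 - 10/(-3 + 21) = -373 - 10/18 = -373 - 10*1/18 = -373 - 5/9 = -3362/9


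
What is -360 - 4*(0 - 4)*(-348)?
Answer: -5928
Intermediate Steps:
-360 - 4*(0 - 4)*(-348) = -360 - 4*(-4)*(-348) = -360 + 16*(-348) = -360 - 5568 = -5928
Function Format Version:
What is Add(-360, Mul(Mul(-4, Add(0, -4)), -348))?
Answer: -5928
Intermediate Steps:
Add(-360, Mul(Mul(-4, Add(0, -4)), -348)) = Add(-360, Mul(Mul(-4, -4), -348)) = Add(-360, Mul(16, -348)) = Add(-360, -5568) = -5928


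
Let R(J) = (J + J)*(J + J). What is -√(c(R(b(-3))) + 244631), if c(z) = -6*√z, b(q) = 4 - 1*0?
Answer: -√244583 ≈ -494.55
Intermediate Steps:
b(q) = 4 (b(q) = 4 + 0 = 4)
R(J) = 4*J² (R(J) = (2*J)*(2*J) = 4*J²)
-√(c(R(b(-3))) + 244631) = -√(-6*√(4*4²) + 244631) = -√(-6*√(4*16) + 244631) = -√(-6*√64 + 244631) = -√(-6*8 + 244631) = -√(-48 + 244631) = -√244583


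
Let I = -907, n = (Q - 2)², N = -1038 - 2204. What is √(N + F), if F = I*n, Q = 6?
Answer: I*√17754 ≈ 133.24*I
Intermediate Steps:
N = -3242
n = 16 (n = (6 - 2)² = 4² = 16)
F = -14512 (F = -907*16 = -14512)
√(N + F) = √(-3242 - 14512) = √(-17754) = I*√17754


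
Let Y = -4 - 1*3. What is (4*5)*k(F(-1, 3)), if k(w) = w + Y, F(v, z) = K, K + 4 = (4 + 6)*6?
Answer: 980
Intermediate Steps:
K = 56 (K = -4 + (4 + 6)*6 = -4 + 10*6 = -4 + 60 = 56)
F(v, z) = 56
Y = -7 (Y = -4 - 3 = -7)
k(w) = -7 + w (k(w) = w - 7 = -7 + w)
(4*5)*k(F(-1, 3)) = (4*5)*(-7 + 56) = 20*49 = 980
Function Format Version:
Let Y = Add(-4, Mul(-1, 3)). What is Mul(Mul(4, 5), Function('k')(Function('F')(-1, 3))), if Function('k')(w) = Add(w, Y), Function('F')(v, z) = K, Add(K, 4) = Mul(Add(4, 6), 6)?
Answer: 980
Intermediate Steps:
K = 56 (K = Add(-4, Mul(Add(4, 6), 6)) = Add(-4, Mul(10, 6)) = Add(-4, 60) = 56)
Function('F')(v, z) = 56
Y = -7 (Y = Add(-4, -3) = -7)
Function('k')(w) = Add(-7, w) (Function('k')(w) = Add(w, -7) = Add(-7, w))
Mul(Mul(4, 5), Function('k')(Function('F')(-1, 3))) = Mul(Mul(4, 5), Add(-7, 56)) = Mul(20, 49) = 980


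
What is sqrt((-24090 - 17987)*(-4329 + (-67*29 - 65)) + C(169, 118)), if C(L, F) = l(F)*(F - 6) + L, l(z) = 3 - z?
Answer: sqrt(266629238) ≈ 16329.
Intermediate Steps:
C(L, F) = L + (-6 + F)*(3 - F) (C(L, F) = (3 - F)*(F - 6) + L = (3 - F)*(-6 + F) + L = (-6 + F)*(3 - F) + L = L + (-6 + F)*(3 - F))
sqrt((-24090 - 17987)*(-4329 + (-67*29 - 65)) + C(169, 118)) = sqrt((-24090 - 17987)*(-4329 + (-67*29 - 65)) + (-18 + 169 - 1*118**2 + 9*118)) = sqrt(-42077*(-4329 + (-1943 - 65)) + (-18 + 169 - 1*13924 + 1062)) = sqrt(-42077*(-4329 - 2008) + (-18 + 169 - 13924 + 1062)) = sqrt(-42077*(-6337) - 12711) = sqrt(266641949 - 12711) = sqrt(266629238)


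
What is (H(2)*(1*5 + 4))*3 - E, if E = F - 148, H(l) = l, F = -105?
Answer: 307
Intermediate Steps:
E = -253 (E = -105 - 148 = -253)
(H(2)*(1*5 + 4))*3 - E = (2*(1*5 + 4))*3 - 1*(-253) = (2*(5 + 4))*3 + 253 = (2*9)*3 + 253 = 18*3 + 253 = 54 + 253 = 307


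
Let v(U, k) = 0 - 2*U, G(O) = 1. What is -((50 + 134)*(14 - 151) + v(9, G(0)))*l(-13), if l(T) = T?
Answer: -327938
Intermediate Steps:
v(U, k) = -2*U
-((50 + 134)*(14 - 151) + v(9, G(0)))*l(-13) = -((50 + 134)*(14 - 151) - 2*9)*(-13) = -(184*(-137) - 18)*(-13) = -(-25208 - 18)*(-13) = -(-25226)*(-13) = -1*327938 = -327938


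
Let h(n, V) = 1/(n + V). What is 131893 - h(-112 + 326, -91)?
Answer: 16222838/123 ≈ 1.3189e+5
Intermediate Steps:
h(n, V) = 1/(V + n)
131893 - h(-112 + 326, -91) = 131893 - 1/(-91 + (-112 + 326)) = 131893 - 1/(-91 + 214) = 131893 - 1/123 = 16222838/123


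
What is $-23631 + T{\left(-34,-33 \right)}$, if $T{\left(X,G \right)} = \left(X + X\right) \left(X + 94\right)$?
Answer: $-27711$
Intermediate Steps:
$T{\left(X,G \right)} = 2 X \left(94 + X\right)$
$-23631 + T{\left(-34,-33 \right)} = -23631 + 2 \left(-34\right) \left(94 - 34\right) = -23631 + 2 \left(-34\right) 60 = -23631 - 4080 = -27711$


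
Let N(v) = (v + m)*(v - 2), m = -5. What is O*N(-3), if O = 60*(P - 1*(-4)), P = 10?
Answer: 33600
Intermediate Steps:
N(v) = (-5 + v)*(-2 + v) (N(v) = (v - 5)*(v - 2) = (-5 + v)*(-2 + v))
O = 840 (O = 60*(10 - 1*(-4)) = 60*(10 + 4) = 60*14 = 840)
O*N(-3) = 840*(10 + (-3)² - 7*(-3)) = 840*(10 + 9 + 21) = 840*40 = 33600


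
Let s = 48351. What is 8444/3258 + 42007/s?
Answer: 90855775/26254593 ≈ 3.4606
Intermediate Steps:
8444/3258 + 42007/s = 8444/3258 + 42007/48351 = 8444*(1/3258) + 42007*(1/48351) = 4222/1629 + 42007/48351 = 90855775/26254593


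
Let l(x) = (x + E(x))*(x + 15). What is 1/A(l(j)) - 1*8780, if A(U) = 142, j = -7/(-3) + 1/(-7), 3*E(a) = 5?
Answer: -1246759/142 ≈ -8780.0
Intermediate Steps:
E(a) = 5/3 (E(a) = (1/3)*5 = 5/3)
j = 46/21 (j = -7*(-1/3) + 1*(-1/7) = 7/3 - 1/7 = 46/21 ≈ 2.1905)
l(x) = (15 + x)*(5/3 + x) (l(x) = (x + 5/3)*(x + 15) = (5/3 + x)*(15 + x) = (15 + x)*(5/3 + x))
1/A(l(j)) - 1*8780 = 1/142 - 1*8780 = 1/142 - 8780 = -1246759/142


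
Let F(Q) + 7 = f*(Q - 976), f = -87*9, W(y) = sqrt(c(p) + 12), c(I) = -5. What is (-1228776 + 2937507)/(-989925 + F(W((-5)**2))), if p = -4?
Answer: -385701596244/50947032553 + 1337936373*sqrt(7)/50947032553 ≈ -7.5012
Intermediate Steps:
W(y) = sqrt(7) (W(y) = sqrt(-5 + 12) = sqrt(7))
f = -783
F(Q) = 764201 - 783*Q (F(Q) = -7 - 783*(Q - 976) = -7 - 783*(-976 + Q) = -7 + (764208 - 783*Q) = 764201 - 783*Q)
(-1228776 + 2937507)/(-989925 + F(W((-5)**2))) = (-1228776 + 2937507)/(-989925 + (764201 - 783*sqrt(7))) = 1708731/(-225724 - 783*sqrt(7))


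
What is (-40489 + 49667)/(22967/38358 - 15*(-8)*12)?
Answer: 352049724/55258487 ≈ 6.3710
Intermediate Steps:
(-40489 + 49667)/(22967/38358 - 15*(-8)*12) = 9178/(22967*(1/38358) + 120*12) = 9178/(22967/38358 + 1440) = 9178/(55258487/38358) = 9178*(38358/55258487) = 352049724/55258487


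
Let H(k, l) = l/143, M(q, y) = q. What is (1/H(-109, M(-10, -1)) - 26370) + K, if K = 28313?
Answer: 19287/10 ≈ 1928.7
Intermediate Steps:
H(k, l) = l/143 (H(k, l) = l*(1/143) = l/143)
(1/H(-109, M(-10, -1)) - 26370) + K = (1/((1/143)*(-10)) - 26370) + 28313 = (1/(-10/143) - 26370) + 28313 = (-143/10 - 26370) + 28313 = -263843/10 + 28313 = 19287/10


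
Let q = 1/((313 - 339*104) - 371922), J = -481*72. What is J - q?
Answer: -14090548679/406865 ≈ -34632.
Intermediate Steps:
J = -34632
q = -1/406865 (q = 1/((313 - 35256) - 371922) = 1/(-34943 - 371922) = 1/(-406865) = -1/406865 ≈ -2.4578e-6)
J - q = -34632 - 1*(-1/406865) = -34632 + 1/406865 = -14090548679/406865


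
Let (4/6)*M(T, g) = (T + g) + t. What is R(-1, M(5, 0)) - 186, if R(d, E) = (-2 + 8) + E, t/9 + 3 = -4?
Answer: -267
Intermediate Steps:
t = -63 (t = -27 + 9*(-4) = -27 - 36 = -63)
M(T, g) = -189/2 + 3*T/2 + 3*g/2 (M(T, g) = 3*((T + g) - 63)/2 = 3*(-63 + T + g)/2 = -189/2 + 3*T/2 + 3*g/2)
R(d, E) = 6 + E
R(-1, M(5, 0)) - 186 = (6 + (-189/2 + (3/2)*5 + (3/2)*0)) - 186 = (6 + (-189/2 + 15/2 + 0)) - 186 = (6 - 87) - 186 = -81 - 186 = -267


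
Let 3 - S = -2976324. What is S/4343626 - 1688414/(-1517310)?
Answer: 5924924834767/3295313583030 ≈ 1.7980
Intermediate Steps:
S = 2976327 (S = 3 - 1*(-2976324) = 3 + 2976324 = 2976327)
S/4343626 - 1688414/(-1517310) = 2976327/4343626 - 1688414/(-1517310) = 2976327*(1/4343626) - 1688414*(-1/1517310) = 2976327/4343626 + 844207/758655 = 5924924834767/3295313583030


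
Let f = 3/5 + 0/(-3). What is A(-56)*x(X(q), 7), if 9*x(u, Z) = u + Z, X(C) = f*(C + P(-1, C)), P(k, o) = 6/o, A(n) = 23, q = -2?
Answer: 92/9 ≈ 10.222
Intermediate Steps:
f = ⅗ (f = 3*(⅕) + 0*(-⅓) = ⅗ + 0 = ⅗ ≈ 0.60000)
X(C) = 3*C/5 + 18/(5*C) (X(C) = 3*(C + 6/C)/5 = 3*C/5 + 18/(5*C))
x(u, Z) = Z/9 + u/9 (x(u, Z) = (u + Z)/9 = (Z + u)/9 = Z/9 + u/9)
A(-56)*x(X(q), 7) = 23*((⅑)*7 + ((⅗)*(6 + (-2)²)/(-2))/9) = 23*(7/9 + ((⅗)*(-½)*(6 + 4))/9) = 23*(7/9 + ((⅗)*(-½)*10)/9) = 23*(7/9 + (⅑)*(-3)) = 23*(7/9 - ⅓) = 23*(4/9) = 92/9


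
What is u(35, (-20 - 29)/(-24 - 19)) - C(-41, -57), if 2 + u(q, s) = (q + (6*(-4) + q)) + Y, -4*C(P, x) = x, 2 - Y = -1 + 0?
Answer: 131/4 ≈ 32.750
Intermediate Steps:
Y = 3 (Y = 2 - (-1 + 0) = 2 - 1*(-1) = 2 + 1 = 3)
C(P, x) = -x/4
u(q, s) = -23 + 2*q (u(q, s) = -2 + ((q + (6*(-4) + q)) + 3) = -2 + ((q + (-24 + q)) + 3) = -2 + ((-24 + 2*q) + 3) = -2 + (-21 + 2*q) = -23 + 2*q)
u(35, (-20 - 29)/(-24 - 19)) - C(-41, -57) = (-23 + 2*35) - (-1)*(-57)/4 = (-23 + 70) - 1*57/4 = 47 - 57/4 = 131/4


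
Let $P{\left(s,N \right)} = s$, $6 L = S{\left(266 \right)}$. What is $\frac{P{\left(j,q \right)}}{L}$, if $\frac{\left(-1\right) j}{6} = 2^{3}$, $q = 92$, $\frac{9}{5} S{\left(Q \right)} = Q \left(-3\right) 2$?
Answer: $\frac{216}{665} \approx 0.32481$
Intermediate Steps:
$S{\left(Q \right)} = - \frac{10 Q}{3}$ ($S{\left(Q \right)} = \frac{5 Q \left(-3\right) 2}{9} = \frac{5 - 3 Q 2}{9} = \frac{5 \left(- 6 Q\right)}{9} = - \frac{10 Q}{3}$)
$j = -48$ ($j = - 6 \cdot 2^{3} = \left(-6\right) 8 = -48$)
$L = - \frac{1330}{9}$ ($L = \frac{\left(- \frac{10}{3}\right) 266}{6} = \frac{1}{6} \left(- \frac{2660}{3}\right) = - \frac{1330}{9} \approx -147.78$)
$\frac{P{\left(j,q \right)}}{L} = - \frac{48}{- \frac{1330}{9}} = \left(-48\right) \left(- \frac{9}{1330}\right) = \frac{216}{665}$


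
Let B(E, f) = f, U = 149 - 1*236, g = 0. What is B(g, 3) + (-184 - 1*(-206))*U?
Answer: -1911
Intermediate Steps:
U = -87 (U = 149 - 236 = -87)
B(g, 3) + (-184 - 1*(-206))*U = 3 + (-184 - 1*(-206))*(-87) = 3 + (-184 + 206)*(-87) = 3 + 22*(-87) = 3 - 1914 = -1911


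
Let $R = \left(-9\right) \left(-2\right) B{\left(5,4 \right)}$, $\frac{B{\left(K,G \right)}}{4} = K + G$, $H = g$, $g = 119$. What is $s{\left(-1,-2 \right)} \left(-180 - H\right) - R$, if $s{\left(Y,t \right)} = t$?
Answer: $-50$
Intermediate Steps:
$H = 119$
$B{\left(K,G \right)} = 4 G + 4 K$ ($B{\left(K,G \right)} = 4 \left(K + G\right) = 4 \left(G + K\right) = 4 G + 4 K$)
$R = 648$ ($R = \left(-9\right) \left(-2\right) \left(4 \cdot 4 + 4 \cdot 5\right) = 18 \left(16 + 20\right) = 18 \cdot 36 = 648$)
$s{\left(-1,-2 \right)} \left(-180 - H\right) - R = - 2 \left(-180 - 119\right) - 648 = \left(-2\right) \left(-299\right) - 648 = 598 - 648 = -50$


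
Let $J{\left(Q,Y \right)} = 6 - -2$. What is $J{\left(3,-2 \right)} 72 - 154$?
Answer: $422$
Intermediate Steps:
$J{\left(Q,Y \right)} = 8$ ($J{\left(Q,Y \right)} = 6 + 2 = 8$)
$J{\left(3,-2 \right)} 72 - 154 = 8 \cdot 72 - 154 = 576 - 154 = 422$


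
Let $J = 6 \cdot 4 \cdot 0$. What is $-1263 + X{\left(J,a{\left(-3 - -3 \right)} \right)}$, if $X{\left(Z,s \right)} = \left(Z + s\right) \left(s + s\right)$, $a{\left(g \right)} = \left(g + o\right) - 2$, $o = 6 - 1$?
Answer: $-1245$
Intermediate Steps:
$o = 5$ ($o = 6 - 1 = 5$)
$J = 0$ ($J = 24 \cdot 0 = 0$)
$a{\left(g \right)} = 3 + g$ ($a{\left(g \right)} = \left(g + 5\right) - 2 = \left(5 + g\right) - 2 = 3 + g$)
$X{\left(Z,s \right)} = 2 s \left(Z + s\right)$ ($X{\left(Z,s \right)} = \left(Z + s\right) 2 s = 2 s \left(Z + s\right)$)
$-1263 + X{\left(J,a{\left(-3 - -3 \right)} \right)} = -1263 + 2 \left(3 - 0\right) \left(0 + \left(3 - 0\right)\right) = -1263 + 2 \left(3 + \left(-3 + 3\right)\right) \left(0 + \left(3 + \left(-3 + 3\right)\right)\right) = -1263 + 2 \left(3 + 0\right) \left(0 + \left(3 + 0\right)\right) = -1263 + 2 \cdot 3 \left(0 + 3\right) = -1263 + 2 \cdot 3 \cdot 3 = -1263 + 18 = -1245$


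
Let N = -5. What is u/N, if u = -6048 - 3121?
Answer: 9169/5 ≈ 1833.8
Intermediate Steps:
u = -9169
u/N = -9169/(-5) = -9169*(-⅕) = 9169/5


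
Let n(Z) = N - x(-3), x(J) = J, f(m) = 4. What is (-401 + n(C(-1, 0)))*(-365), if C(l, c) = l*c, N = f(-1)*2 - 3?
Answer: 143445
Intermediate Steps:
N = 5 (N = 4*2 - 3 = 8 - 3 = 5)
C(l, c) = c*l
n(Z) = 8 (n(Z) = 5 - 1*(-3) = 5 + 3 = 8)
(-401 + n(C(-1, 0)))*(-365) = (-401 + 8)*(-365) = -393*(-365) = 143445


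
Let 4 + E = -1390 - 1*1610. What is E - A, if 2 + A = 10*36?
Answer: -3362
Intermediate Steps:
E = -3004 (E = -4 + (-1390 - 1*1610) = -4 + (-1390 - 1610) = -4 - 3000 = -3004)
A = 358 (A = -2 + 10*36 = -2 + 360 = 358)
E - A = -3004 - 1*358 = -3004 - 358 = -3362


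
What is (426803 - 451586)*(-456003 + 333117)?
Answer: 3045483738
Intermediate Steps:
(426803 - 451586)*(-456003 + 333117) = -24783*(-122886) = 3045483738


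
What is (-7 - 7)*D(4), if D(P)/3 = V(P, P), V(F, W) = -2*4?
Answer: 336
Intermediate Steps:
V(F, W) = -8
D(P) = -24 (D(P) = 3*(-8) = -24)
(-7 - 7)*D(4) = (-7 - 7)*(-24) = -14*(-24) = 336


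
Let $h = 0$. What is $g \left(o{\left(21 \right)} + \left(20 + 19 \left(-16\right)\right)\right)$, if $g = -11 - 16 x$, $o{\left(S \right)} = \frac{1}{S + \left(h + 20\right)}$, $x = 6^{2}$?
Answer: $\frac{6834441}{41} \approx 1.6669 \cdot 10^{5}$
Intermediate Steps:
$x = 36$
$o{\left(S \right)} = \frac{1}{20 + S}$ ($o{\left(S \right)} = \frac{1}{S + \left(0 + 20\right)} = \frac{1}{S + 20} = \frac{1}{20 + S}$)
$g = -587$ ($g = -11 - 576 = -587$)
$g \left(o{\left(21 \right)} + \left(20 + 19 \left(-16\right)\right)\right) = - 587 \left(\frac{1}{20 + 21} + \left(20 + 19 \left(-16\right)\right)\right) = - 587 \left(\frac{1}{41} + \left(20 - 304\right)\right) = - 587 \left(\frac{1}{41} - 284\right) = \left(-587\right) \left(- \frac{11643}{41}\right) = \frac{6834441}{41}$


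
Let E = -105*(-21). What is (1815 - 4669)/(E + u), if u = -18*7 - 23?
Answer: -1427/1028 ≈ -1.3881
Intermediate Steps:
E = 2205
u = -149 (u = -126 - 23 = -149)
(1815 - 4669)/(E + u) = (1815 - 4669)/(2205 - 149) = -2854/2056 = -2854*1/2056 = -1427/1028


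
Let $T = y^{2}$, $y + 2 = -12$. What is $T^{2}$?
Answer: $38416$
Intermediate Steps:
$y = -14$ ($y = -2 - 12 = -14$)
$T = 196$ ($T = \left(-14\right)^{2} = 196$)
$T^{2} = 196^{2} = 38416$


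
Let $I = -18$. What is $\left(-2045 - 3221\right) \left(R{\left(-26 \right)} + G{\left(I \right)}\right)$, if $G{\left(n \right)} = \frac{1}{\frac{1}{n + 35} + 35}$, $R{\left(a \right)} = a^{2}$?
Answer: $- \frac{1060869929}{298} \approx -3.56 \cdot 10^{6}$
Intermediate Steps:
$G{\left(n \right)} = \frac{1}{35 + \frac{1}{35 + n}}$ ($G{\left(n \right)} = \frac{1}{\frac{1}{35 + n} + 35} = \frac{1}{35 + \frac{1}{35 + n}}$)
$\left(-2045 - 3221\right) \left(R{\left(-26 \right)} + G{\left(I \right)}\right) = \left(-2045 - 3221\right) \left(\left(-26\right)^{2} + \frac{35 - 18}{1226 + 35 \left(-18\right)}\right) = - 5266 \left(676 + \frac{1}{1226 - 630} \cdot 17\right) = - 5266 \left(676 + \frac{1}{596} \cdot 17\right) = - 5266 \left(676 + \frac{17}{596}\right) = \left(-5266\right) \frac{402913}{596} = - \frac{1060869929}{298}$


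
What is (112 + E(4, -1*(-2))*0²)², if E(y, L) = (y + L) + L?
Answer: 12544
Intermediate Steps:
E(y, L) = y + 2*L (E(y, L) = (L + y) + L = y + 2*L)
(112 + E(4, -1*(-2))*0²)² = (112 + (4 + 2*(-1*(-2)))*0²)² = (112 + (4 + 2*2)*0)² = (112 + (4 + 4)*0)² = (112 + 8*0)² = (112 + 0)² = 112² = 12544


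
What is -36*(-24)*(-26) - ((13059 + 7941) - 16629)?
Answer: -26835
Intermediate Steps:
-36*(-24)*(-26) - ((13059 + 7941) - 16629) = 864*(-26) - (21000 - 16629) = -22464 - 1*4371 = -22464 - 4371 = -26835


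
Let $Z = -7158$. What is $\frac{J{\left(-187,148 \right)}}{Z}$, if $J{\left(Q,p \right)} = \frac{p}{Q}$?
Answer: $\frac{74}{669273} \approx 0.00011057$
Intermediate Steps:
$\frac{J{\left(-187,148 \right)}}{Z} = \frac{148 \frac{1}{-187}}{-7158} = 148 \left(- \frac{1}{187}\right) \left(- \frac{1}{7158}\right) = \left(- \frac{148}{187}\right) \left(- \frac{1}{7158}\right) = \frac{74}{669273}$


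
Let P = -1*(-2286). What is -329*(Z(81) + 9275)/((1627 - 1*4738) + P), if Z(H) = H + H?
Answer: 3104773/825 ≈ 3763.4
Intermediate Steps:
P = 2286
Z(H) = 2*H
-329*(Z(81) + 9275)/((1627 - 1*4738) + P) = -329*(2*81 + 9275)/((1627 - 1*4738) + 2286) = -329*(162 + 9275)/((1627 - 4738) + 2286) = -3104773/(-3111 + 2286) = -3104773/(-825) = -3104773*(-1)/825 = -329*(-9437/825) = 3104773/825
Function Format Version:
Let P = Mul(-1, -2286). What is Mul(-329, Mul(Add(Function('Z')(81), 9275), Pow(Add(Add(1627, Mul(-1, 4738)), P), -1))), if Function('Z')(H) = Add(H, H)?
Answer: Rational(3104773, 825) ≈ 3763.4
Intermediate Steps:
P = 2286
Function('Z')(H) = Mul(2, H)
Mul(-329, Mul(Add(Function('Z')(81), 9275), Pow(Add(Add(1627, Mul(-1, 4738)), P), -1))) = Mul(-329, Mul(Add(Mul(2, 81), 9275), Pow(Add(Add(1627, Mul(-1, 4738)), 2286), -1))) = Mul(-329, Mul(Add(162, 9275), Pow(Add(Add(1627, -4738), 2286), -1))) = Mul(-329, Mul(9437, Pow(Add(-3111, 2286), -1))) = Mul(-329, Mul(9437, Pow(-825, -1))) = Mul(-329, Mul(9437, Rational(-1, 825))) = Mul(-329, Rational(-9437, 825)) = Rational(3104773, 825)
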